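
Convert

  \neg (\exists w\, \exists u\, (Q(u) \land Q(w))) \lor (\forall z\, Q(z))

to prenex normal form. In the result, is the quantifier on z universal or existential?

universal

Move each ¬ inward, flipping quantifiers it crosses:
  (\forall w\, \forall u\, (\neg Q(u) \lor \neg Q(w))) \lor (\forall z\, Q(z))
All bound variables are already distinct, so no renaming is needed.
Pull the quantifiers to the front (each side's bound variable is not free in the other side):
  \forall w\, \forall u\, \forall z\, (\neg Q(u) \lor \neg Q(w) \lor Q(z))
The quantifier \forall z sits under an even number of negations, so it remains universal.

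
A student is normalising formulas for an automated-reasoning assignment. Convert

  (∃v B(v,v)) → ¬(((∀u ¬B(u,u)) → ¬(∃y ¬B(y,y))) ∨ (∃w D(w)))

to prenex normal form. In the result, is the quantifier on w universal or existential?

universal

Rewrite implications/biconditionals: A → B as ¬A ∨ B.
  ¬(∃v B(v,v)) ∨ ¬(¬(∀u ¬B(u,u)) ∨ ¬(∃y ¬B(y,y)) ∨ (∃w D(w)))
Move each ¬ inward, flipping quantifiers it crosses:
  (∀v ¬B(v,v)) ∨ (∀u ¬B(u,u)) ∧ (∃y ¬B(y,y)) ∧ (∀w ¬D(w))
All bound variables are already distinct, so no renaming is needed.
Pull the quantifiers to the front (each side's bound variable is not free in the other side):
  ∀v ∀u ∃y ∀w (¬B(v,v) ∨ ¬B(u,u) ∧ ¬B(y,y) ∧ ¬D(w))
The quantifier ∃w sits under an odd number of negations (counting the antecedent side of each →), so it flips to ∀w.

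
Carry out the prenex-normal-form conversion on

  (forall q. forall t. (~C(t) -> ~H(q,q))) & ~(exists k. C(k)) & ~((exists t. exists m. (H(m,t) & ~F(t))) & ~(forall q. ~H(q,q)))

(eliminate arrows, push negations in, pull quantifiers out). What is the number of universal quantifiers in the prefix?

Eliminate → and ↔ using ¬ and ∨.
  (forall q. forall t. (~~C(t) | ~H(q,q))) & ~(exists k. C(k)) & ~((exists t. exists m. (H(m,t) & ~F(t))) & ~(forall q. ~H(q,q)))
Push ¬ through the quantifiers and connectives to reach negation normal form:
  (forall q. forall t. (C(t) | ~H(q,q))) & (forall k. ~C(k)) & ((forall t. forall m. (~H(m,t) | F(t))) | (forall q. ~H(q,q)))
Give each quantifier a distinct variable: t↦p, q↦y.
  (forall q. forall t. (C(t) | ~H(q,q))) & (forall k. ~C(k)) & ((forall p. forall m. (~H(m,p) | F(p))) | (forall y. ~H(y,y)))
Pull the quantifiers to the front (each side's bound variable is not free in the other side):
  forall q. forall t. forall k. forall p. forall m. forall y. ((C(t) | ~H(q,q)) & ~C(k) & (~H(m,p) | F(p) | ~H(y,y)))
The prefix is forall q forall t forall k forall p forall m forall y: 6 universal, 0 existential.

6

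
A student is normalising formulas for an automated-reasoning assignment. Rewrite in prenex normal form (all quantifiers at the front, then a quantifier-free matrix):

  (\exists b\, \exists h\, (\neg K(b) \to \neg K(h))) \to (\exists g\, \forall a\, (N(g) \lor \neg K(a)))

Eliminate → and ↔ using ¬ and ∨.
  \neg (\exists b\, \exists h\, (\neg \neg K(b) \lor \neg K(h))) \lor (\exists g\, \forall a\, (N(g) \lor \neg K(a)))
Move each ¬ inward, flipping quantifiers it crosses:
  (\forall b\, \forall h\, (\neg K(b) \land K(h))) \lor (\exists g\, \forall a\, (N(g) \lor \neg K(a)))
Finally move all quantifiers to the prefix:
  \forall b\, \forall h\, \exists g\, \forall a\, (\neg K(b) \land K(h) \lor N(g) \lor \neg K(a))

\forall b\, \forall h\, \exists g\, \forall a\, (\neg K(b) \land K(h) \lor N(g) \lor \neg K(a))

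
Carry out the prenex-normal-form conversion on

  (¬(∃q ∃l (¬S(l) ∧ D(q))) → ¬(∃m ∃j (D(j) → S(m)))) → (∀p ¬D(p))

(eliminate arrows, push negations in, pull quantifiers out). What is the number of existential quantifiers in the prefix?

2

First replace A → B with ¬A ∨ B.
  ¬(¬¬(∃q ∃l (¬S(l) ∧ D(q))) ∨ ¬(∃m ∃j (¬D(j) ∨ S(m)))) ∨ (∀p ¬D(p))
Drive negations inward (¬∀x A ≡ ∃x ¬A, ¬∃x A ≡ ∀x ¬A, De Morgan for ∧/∨):
  (∀q ∀l (S(l) ∨ ¬D(q))) ∧ (∃m ∃j (¬D(j) ∨ S(m))) ∨ (∀p ¬D(p))
Pull the quantifiers to the front (each side's bound variable is not free in the other side):
  ∀q ∀l ∃m ∃j ∀p ((S(l) ∨ ¬D(q)) ∧ (¬D(j) ∨ S(m)) ∨ ¬D(p))
The prefix is ∀q ∀l ∃m ∃j ∀p: 3 universal, 2 existential.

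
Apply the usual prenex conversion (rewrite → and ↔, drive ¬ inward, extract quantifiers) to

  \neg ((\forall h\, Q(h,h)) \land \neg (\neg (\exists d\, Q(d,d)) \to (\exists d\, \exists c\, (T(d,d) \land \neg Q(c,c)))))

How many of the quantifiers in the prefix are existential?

4

First replace A → B with ¬A ∨ B.
  \neg ((\forall h\, Q(h,h)) \land \neg (\neg \neg (\exists d\, Q(d,d)) \lor (\exists d\, \exists c\, (T(d,d) \land \neg Q(c,c)))))
Move each ¬ inward, flipping quantifiers it crosses:
  (\exists h\, \neg Q(h,h)) \lor (\exists d\, Q(d,d)) \lor (\exists d\, \exists c\, (T(d,d) \land \neg Q(c,c)))
Standardize variables apart so no two quantifiers bind the same name: d↦b.
  (\exists h\, \neg Q(h,h)) \lor (\exists d\, Q(d,d)) \lor (\exists b\, \exists c\, (T(b,b) \land \neg Q(c,c)))
Pull the quantifiers to the front (each side's bound variable is not free in the other side):
  \exists h\, \exists d\, \exists b\, \exists c\, (\neg Q(h,h) \lor Q(d,d) \lor T(b,b) \land \neg Q(c,c))
The prefix is \exists h \exists d \exists b \exists c: 0 universal, 4 existential.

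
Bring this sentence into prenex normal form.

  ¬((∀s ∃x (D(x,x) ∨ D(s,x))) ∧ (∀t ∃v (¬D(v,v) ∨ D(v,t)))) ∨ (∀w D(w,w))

∃s ∀x ∃t ∀v ∀w (¬D(x,x) ∧ ¬D(s,x) ∨ D(v,v) ∧ ¬D(v,t) ∨ D(w,w))

Drive negations inward (¬∀x A ≡ ∃x ¬A, ¬∃x A ≡ ∀x ¬A, De Morgan for ∧/∨):
  (∃s ∀x (¬D(x,x) ∧ ¬D(s,x))) ∨ (∃t ∀v (D(v,v) ∧ ¬D(v,t))) ∨ (∀w D(w,w))
Pull the quantifiers to the front (each side's bound variable is not free in the other side):
  ∃s ∀x ∃t ∀v ∀w (¬D(x,x) ∧ ¬D(s,x) ∨ D(v,v) ∧ ¬D(v,t) ∨ D(w,w))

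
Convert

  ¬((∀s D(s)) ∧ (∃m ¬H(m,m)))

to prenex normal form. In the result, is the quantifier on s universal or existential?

Move each ¬ inward, flipping quantifiers it crosses:
  (∃s ¬D(s)) ∨ (∀m H(m,m))
Pull the quantifiers to the front (each side's bound variable is not free in the other side):
  ∃s ∀m (¬D(s) ∨ H(m,m))
The quantifier ∀s sits under an odd number of negations, so it flips to ∃s.

existential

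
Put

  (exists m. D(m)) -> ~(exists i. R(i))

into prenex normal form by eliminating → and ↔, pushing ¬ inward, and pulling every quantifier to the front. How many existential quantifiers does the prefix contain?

0

First replace A → B with ¬A ∨ B.
  ~(exists m. D(m)) | ~(exists i. R(i))
Drive negations inward (¬∀x A ≡ ∃x ¬A, ¬∃x A ≡ ∀x ¬A, De Morgan for ∧/∨):
  (forall m. ~D(m)) | (forall i. ~R(i))
All bound variables are already distinct, so no renaming is needed.
Pull the quantifiers to the front (each side's bound variable is not free in the other side):
  forall m. forall i. (~D(m) | ~R(i))
The prefix is forall m forall i: 2 universal, 0 existential.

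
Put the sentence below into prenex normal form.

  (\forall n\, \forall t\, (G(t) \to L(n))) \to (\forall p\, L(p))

\exists n\, \exists t\, \forall p\, (G(t) \land \neg L(n) \lor L(p))

Rewrite implications/biconditionals: A → B as ¬A ∨ B.
  \neg (\forall n\, \forall t\, (\neg G(t) \lor L(n))) \lor (\forall p\, L(p))
Push ¬ through the quantifiers and connectives to reach negation normal form:
  (\exists n\, \exists t\, (G(t) \land \neg L(n))) \lor (\forall p\, L(p))
All bound variables are already distinct, so no renaming is needed.
Pull the quantifiers to the front (each side's bound variable is not free in the other side):
  \exists n\, \exists t\, \forall p\, (G(t) \land \neg L(n) \lor L(p))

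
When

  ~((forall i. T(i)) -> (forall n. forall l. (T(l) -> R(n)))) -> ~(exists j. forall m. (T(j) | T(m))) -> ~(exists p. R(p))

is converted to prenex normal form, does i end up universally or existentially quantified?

First replace A → B with ¬A ∨ B.
  ~~(~(forall i. T(i)) | (forall n. forall l. (~T(l) | R(n)))) | ~~(exists j. forall m. (T(j) | T(m))) | ~(exists p. R(p))
Move each ¬ inward, flipping quantifiers it crosses:
  (exists i. ~T(i)) | (forall n. forall l. (~T(l) | R(n))) | (exists j. forall m. (T(j) | T(m))) | (forall p. ~R(p))
All bound variables are already distinct, so no renaming is needed.
Finally move all quantifiers to the prefix:
  exists i. forall n. forall l. exists j. forall m. forall p. (~T(i) | ~T(l) | R(n) | T(j) | T(m) | ~R(p))
The quantifier forall i sits under an odd number of negations (counting the antecedent side of each →), so it flips to exists i.

existential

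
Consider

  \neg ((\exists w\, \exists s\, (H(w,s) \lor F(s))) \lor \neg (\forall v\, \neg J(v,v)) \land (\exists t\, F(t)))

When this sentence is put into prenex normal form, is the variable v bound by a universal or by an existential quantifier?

universal

Move each ¬ inward, flipping quantifiers it crosses:
  (\forall w\, \forall s\, (\neg H(w,s) \land \neg F(s))) \land ((\forall v\, \neg J(v,v)) \lor (\forall t\, \neg F(t)))
All bound variables are already distinct, so no renaming is needed.
Finally move all quantifiers to the prefix:
  \forall w\, \forall s\, \forall v\, \forall t\, (\neg H(w,s) \land \neg F(s) \land (\neg J(v,v) \lor \neg F(t)))
The quantifier \forall v sits under an even number of negations, so it remains universal.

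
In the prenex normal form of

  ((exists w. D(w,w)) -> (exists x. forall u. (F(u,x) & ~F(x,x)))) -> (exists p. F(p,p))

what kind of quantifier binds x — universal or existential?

Eliminate → and ↔ using ¬ and ∨.
  ~(~(exists w. D(w,w)) | (exists x. forall u. (F(u,x) & ~F(x,x)))) | (exists p. F(p,p))
Drive negations inward (¬∀x A ≡ ∃x ¬A, ¬∃x A ≡ ∀x ¬A, De Morgan for ∧/∨):
  (exists w. D(w,w)) & (forall x. exists u. (~F(u,x) | F(x,x))) | (exists p. F(p,p))
All bound variables are already distinct, so no renaming is needed.
Extract every quantifier outward, since the variables are now distinct and don't occur free across branches:
  exists w. forall x. exists u. exists p. (D(w,w) & (~F(u,x) | F(x,x)) | F(p,p))
The quantifier exists x sits under an odd number of negations (counting the antecedent side of each →), so it flips to forall x.

universal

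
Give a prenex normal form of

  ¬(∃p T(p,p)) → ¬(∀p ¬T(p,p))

∃p ∃v1 (T(p,p) ∨ T(v1,v1))

Eliminate → and ↔ using ¬ and ∨.
  ¬¬(∃p T(p,p)) ∨ ¬(∀p ¬T(p,p))
Move each ¬ inward, flipping quantifiers it crosses:
  (∃p T(p,p)) ∨ (∃p T(p,p))
Give each quantifier a distinct variable: p↦v1.
  (∃p T(p,p)) ∨ (∃v1 T(v1,v1))
Finally move all quantifiers to the prefix:
  ∃p ∃v1 (T(p,p) ∨ T(v1,v1))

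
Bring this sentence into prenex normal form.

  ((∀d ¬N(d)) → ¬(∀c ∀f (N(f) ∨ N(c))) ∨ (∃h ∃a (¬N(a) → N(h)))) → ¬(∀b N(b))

∀d ∀c ∀f ∀h ∀a ∃b (¬N(d) ∧ (N(f) ∨ N(c)) ∧ ¬N(a) ∧ ¬N(h) ∨ ¬N(b))

Rewrite implications/biconditionals: A → B as ¬A ∨ B.
  ¬(¬(∀d ¬N(d)) ∨ ¬(∀c ∀f (N(f) ∨ N(c))) ∨ (∃h ∃a (¬¬N(a) ∨ N(h)))) ∨ ¬(∀b N(b))
Drive negations inward (¬∀x A ≡ ∃x ¬A, ¬∃x A ≡ ∀x ¬A, De Morgan for ∧/∨):
  (∀d ¬N(d)) ∧ (∀c ∀f (N(f) ∨ N(c))) ∧ (∀h ∀a (¬N(a) ∧ ¬N(h))) ∨ (∃b ¬N(b))
All bound variables are already distinct, so no renaming is needed.
Pull the quantifiers to the front (each side's bound variable is not free in the other side):
  ∀d ∀c ∀f ∀h ∀a ∃b (¬N(d) ∧ (N(f) ∨ N(c)) ∧ ¬N(a) ∧ ¬N(h) ∨ ¬N(b))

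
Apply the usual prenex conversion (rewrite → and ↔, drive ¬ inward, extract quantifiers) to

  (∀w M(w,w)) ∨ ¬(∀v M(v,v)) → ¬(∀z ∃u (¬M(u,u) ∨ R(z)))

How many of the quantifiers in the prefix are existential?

Rewrite implications/biconditionals: A → B as ¬A ∨ B.
  ¬((∀w M(w,w)) ∨ ¬(∀v M(v,v))) ∨ ¬(∀z ∃u (¬M(u,u) ∨ R(z)))
Push ¬ through the quantifiers and connectives to reach negation normal form:
  (∃w ¬M(w,w)) ∧ (∀v M(v,v)) ∨ (∃z ∀u (M(u,u) ∧ ¬R(z)))
Pull the quantifiers to the front (each side's bound variable is not free in the other side):
  ∃w ∀v ∃z ∀u (¬M(w,w) ∧ M(v,v) ∨ M(u,u) ∧ ¬R(z))
The prefix is ∃w ∀v ∃z ∀u: 2 universal, 2 existential.

2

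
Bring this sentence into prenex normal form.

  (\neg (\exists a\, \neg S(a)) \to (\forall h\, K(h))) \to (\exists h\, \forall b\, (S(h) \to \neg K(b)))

Eliminate → and ↔ using ¬ and ∨.
  \neg (\neg \neg (\exists a\, \neg S(a)) \lor (\forall h\, K(h))) \lor (\exists h\, \forall b\, (\neg S(h) \lor \neg K(b)))
Move each ¬ inward, flipping quantifiers it crosses:
  (\forall a\, S(a)) \land (\exists h\, \neg K(h)) \lor (\exists h\, \forall b\, (\neg S(h) \lor \neg K(b)))
Standardize variables apart so no two quantifiers bind the same name: h↦u1.
  (\forall a\, S(a)) \land (\exists h\, \neg K(h)) \lor (\exists u1\, \forall b\, (\neg S(u1) \lor \neg K(b)))
Pull the quantifiers to the front (each side's bound variable is not free in the other side):
  \forall a\, \exists h\, \exists u1\, \forall b\, (S(a) \land \neg K(h) \lor \neg S(u1) \lor \neg K(b))

\forall a\, \exists h\, \exists u1\, \forall b\, (S(a) \land \neg K(h) \lor \neg S(u1) \lor \neg K(b))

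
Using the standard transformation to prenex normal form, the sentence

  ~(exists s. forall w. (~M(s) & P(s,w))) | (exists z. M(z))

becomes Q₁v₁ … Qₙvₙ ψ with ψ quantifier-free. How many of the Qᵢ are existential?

2

Drive negations inward (¬∀x A ≡ ∃x ¬A, ¬∃x A ≡ ∀x ¬A, De Morgan for ∧/∨):
  (forall s. exists w. (M(s) | ~P(s,w))) | (exists z. M(z))
All bound variables are already distinct, so no renaming is needed.
Finally move all quantifiers to the prefix:
  forall s. exists w. exists z. (M(s) | ~P(s,w) | M(z))
The prefix is forall s exists w exists z: 1 universal, 2 existential.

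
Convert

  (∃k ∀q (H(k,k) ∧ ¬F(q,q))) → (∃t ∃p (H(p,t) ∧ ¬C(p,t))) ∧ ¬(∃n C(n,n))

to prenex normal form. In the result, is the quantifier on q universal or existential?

existential

Eliminate → and ↔ using ¬ and ∨.
  ¬(∃k ∀q (H(k,k) ∧ ¬F(q,q))) ∨ (∃t ∃p (H(p,t) ∧ ¬C(p,t))) ∧ ¬(∃n C(n,n))
Move each ¬ inward, flipping quantifiers it crosses:
  (∀k ∃q (¬H(k,k) ∨ F(q,q))) ∨ (∃t ∃p (H(p,t) ∧ ¬C(p,t))) ∧ (∀n ¬C(n,n))
Finally move all quantifiers to the prefix:
  ∀k ∃q ∃t ∃p ∀n (¬H(k,k) ∨ F(q,q) ∨ H(p,t) ∧ ¬C(p,t) ∧ ¬C(n,n))
The quantifier ∀q sits under an odd number of negations (counting the antecedent side of each →), so it flips to ∃q.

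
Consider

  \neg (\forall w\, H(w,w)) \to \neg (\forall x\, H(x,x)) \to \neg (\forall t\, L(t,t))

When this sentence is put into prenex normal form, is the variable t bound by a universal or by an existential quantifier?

existential

Eliminate → and ↔ using ¬ and ∨.
  \neg \neg (\forall w\, H(w,w)) \lor \neg \neg (\forall x\, H(x,x)) \lor \neg (\forall t\, L(t,t))
Drive negations inward (¬∀x A ≡ ∃x ¬A, ¬∃x A ≡ ∀x ¬A, De Morgan for ∧/∨):
  (\forall w\, H(w,w)) \lor (\forall x\, H(x,x)) \lor (\exists t\, \neg L(t,t))
All bound variables are already distinct, so no renaming is needed.
Extract every quantifier outward, since the variables are now distinct and don't occur free across branches:
  \forall w\, \forall x\, \exists t\, (H(w,w) \lor H(x,x) \lor \neg L(t,t))
The quantifier \forall t sits under an odd number of negations (counting the antecedent side of each →), so it flips to \exists t.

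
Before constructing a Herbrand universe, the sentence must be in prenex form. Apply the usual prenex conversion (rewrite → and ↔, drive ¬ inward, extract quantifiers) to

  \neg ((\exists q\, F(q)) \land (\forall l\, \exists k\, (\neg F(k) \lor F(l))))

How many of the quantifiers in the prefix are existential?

1

Push ¬ through the quantifiers and connectives to reach negation normal form:
  (\forall q\, \neg F(q)) \lor (\exists l\, \forall k\, (F(k) \land \neg F(l)))
All bound variables are already distinct, so no renaming is needed.
Extract every quantifier outward, since the variables are now distinct and don't occur free across branches:
  \forall q\, \exists l\, \forall k\, (\neg F(q) \lor F(k) \land \neg F(l))
The prefix is \forall q \exists l \forall k: 2 universal, 1 existential.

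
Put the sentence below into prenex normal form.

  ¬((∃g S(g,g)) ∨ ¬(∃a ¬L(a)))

Drive negations inward (¬∀x A ≡ ∃x ¬A, ¬∃x A ≡ ∀x ¬A, De Morgan for ∧/∨):
  (∀g ¬S(g,g)) ∧ (∃a ¬L(a))
All bound variables are already distinct, so no renaming is needed.
Finally move all quantifiers to the prefix:
  ∀g ∃a (¬S(g,g) ∧ ¬L(a))

∀g ∃a (¬S(g,g) ∧ ¬L(a))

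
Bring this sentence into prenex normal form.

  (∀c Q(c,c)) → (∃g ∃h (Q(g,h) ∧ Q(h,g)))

First replace A → B with ¬A ∨ B.
  ¬(∀c Q(c,c)) ∨ (∃g ∃h (Q(g,h) ∧ Q(h,g)))
Move each ¬ inward, flipping quantifiers it crosses:
  (∃c ¬Q(c,c)) ∨ (∃g ∃h (Q(g,h) ∧ Q(h,g)))
All bound variables are already distinct, so no renaming is needed.
Finally move all quantifiers to the prefix:
  ∃c ∃g ∃h (¬Q(c,c) ∨ Q(g,h) ∧ Q(h,g))

∃c ∃g ∃h (¬Q(c,c) ∨ Q(g,h) ∧ Q(h,g))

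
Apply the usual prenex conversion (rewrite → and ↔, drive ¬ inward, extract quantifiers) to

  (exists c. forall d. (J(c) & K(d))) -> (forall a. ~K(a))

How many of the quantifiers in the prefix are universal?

2

Rewrite implications/biconditionals: A → B as ¬A ∨ B.
  ~(exists c. forall d. (J(c) & K(d))) | (forall a. ~K(a))
Move each ¬ inward, flipping quantifiers it crosses:
  (forall c. exists d. (~J(c) | ~K(d))) | (forall a. ~K(a))
All bound variables are already distinct, so no renaming is needed.
Finally move all quantifiers to the prefix:
  forall c. exists d. forall a. (~J(c) | ~K(d) | ~K(a))
The prefix is forall c exists d forall a: 2 universal, 1 existential.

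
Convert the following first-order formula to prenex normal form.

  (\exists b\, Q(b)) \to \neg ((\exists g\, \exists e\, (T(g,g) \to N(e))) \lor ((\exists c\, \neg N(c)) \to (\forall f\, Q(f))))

\forall b\, \forall g\, \forall e\, \exists c\, \exists f\, (\neg Q(b) \lor T(g,g) \land \neg N(e) \land \neg N(c) \land \neg Q(f))

First replace A → B with ¬A ∨ B.
  \neg (\exists b\, Q(b)) \lor \neg ((\exists g\, \exists e\, (\neg T(g,g) \lor N(e))) \lor \neg (\exists c\, \neg N(c)) \lor (\forall f\, Q(f)))
Push ¬ through the quantifiers and connectives to reach negation normal form:
  (\forall b\, \neg Q(b)) \lor (\forall g\, \forall e\, (T(g,g) \land \neg N(e))) \land (\exists c\, \neg N(c)) \land (\exists f\, \neg Q(f))
Pull the quantifiers to the front (each side's bound variable is not free in the other side):
  \forall b\, \forall g\, \forall e\, \exists c\, \exists f\, (\neg Q(b) \lor T(g,g) \land \neg N(e) \land \neg N(c) \land \neg Q(f))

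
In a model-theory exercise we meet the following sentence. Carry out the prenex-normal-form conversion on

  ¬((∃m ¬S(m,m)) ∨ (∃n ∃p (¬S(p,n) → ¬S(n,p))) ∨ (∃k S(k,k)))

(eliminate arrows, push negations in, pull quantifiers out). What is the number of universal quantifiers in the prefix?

First replace A → B with ¬A ∨ B.
  ¬((∃m ¬S(m,m)) ∨ (∃n ∃p (¬¬S(p,n) ∨ ¬S(n,p))) ∨ (∃k S(k,k)))
Push ¬ through the quantifiers and connectives to reach negation normal form:
  (∀m S(m,m)) ∧ (∀n ∀p (¬S(p,n) ∧ S(n,p))) ∧ (∀k ¬S(k,k))
Finally move all quantifiers to the prefix:
  ∀m ∀n ∀p ∀k (S(m,m) ∧ ¬S(p,n) ∧ S(n,p) ∧ ¬S(k,k))
The prefix is ∀m ∀n ∀p ∀k: 4 universal, 0 existential.

4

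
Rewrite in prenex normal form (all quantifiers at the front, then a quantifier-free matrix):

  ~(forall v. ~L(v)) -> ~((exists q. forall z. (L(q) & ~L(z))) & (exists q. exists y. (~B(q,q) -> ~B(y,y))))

Rewrite implications/biconditionals: A → B as ¬A ∨ B.
  ~~(forall v. ~L(v)) | ~((exists q. forall z. (L(q) & ~L(z))) & (exists q. exists y. (~~B(q,q) | ~B(y,y))))
Move each ¬ inward, flipping quantifiers it crosses:
  (forall v. ~L(v)) | (forall q. exists z. (~L(q) | L(z))) | (forall q. forall y. (~B(q,q) & B(y,y)))
Rename bound variables to avoid capture: q↦w.
  (forall v. ~L(v)) | (forall q. exists z. (~L(q) | L(z))) | (forall w. forall y. (~B(w,w) & B(y,y)))
Finally move all quantifiers to the prefix:
  forall v. forall q. exists z. forall w. forall y. (~L(v) | ~L(q) | L(z) | ~B(w,w) & B(y,y))

forall v. forall q. exists z. forall w. forall y. (~L(v) | ~L(q) | L(z) | ~B(w,w) & B(y,y))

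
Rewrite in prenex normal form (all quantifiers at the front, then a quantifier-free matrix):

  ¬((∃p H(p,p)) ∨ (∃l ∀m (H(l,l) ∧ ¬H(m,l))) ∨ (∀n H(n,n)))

Drive negations inward (¬∀x A ≡ ∃x ¬A, ¬∃x A ≡ ∀x ¬A, De Morgan for ∧/∨):
  (∀p ¬H(p,p)) ∧ (∀l ∃m (¬H(l,l) ∨ H(m,l))) ∧ (∃n ¬H(n,n))
All bound variables are already distinct, so no renaming is needed.
Extract every quantifier outward, since the variables are now distinct and don't occur free across branches:
  ∀p ∀l ∃m ∃n (¬H(p,p) ∧ (¬H(l,l) ∨ H(m,l)) ∧ ¬H(n,n))

∀p ∀l ∃m ∃n (¬H(p,p) ∧ (¬H(l,l) ∨ H(m,l)) ∧ ¬H(n,n))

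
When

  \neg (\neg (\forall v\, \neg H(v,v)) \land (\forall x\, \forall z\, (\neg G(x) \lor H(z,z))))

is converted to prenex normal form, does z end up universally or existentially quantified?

existential

Move each ¬ inward, flipping quantifiers it crosses:
  (\forall v\, \neg H(v,v)) \lor (\exists x\, \exists z\, (G(x) \land \neg H(z,z)))
All bound variables are already distinct, so no renaming is needed.
Finally move all quantifiers to the prefix:
  \forall v\, \exists x\, \exists z\, (\neg H(v,v) \lor G(x) \land \neg H(z,z))
The quantifier \forall z sits under an odd number of negations, so it flips to \exists z.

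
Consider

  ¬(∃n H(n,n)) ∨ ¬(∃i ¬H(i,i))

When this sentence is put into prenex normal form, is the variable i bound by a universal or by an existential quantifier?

universal

Move each ¬ inward, flipping quantifiers it crosses:
  (∀n ¬H(n,n)) ∨ (∀i H(i,i))
Extract every quantifier outward, since the variables are now distinct and don't occur free across branches:
  ∀n ∀i (¬H(n,n) ∨ H(i,i))
The quantifier ∃i sits under an odd number of negations, so it flips to ∀i.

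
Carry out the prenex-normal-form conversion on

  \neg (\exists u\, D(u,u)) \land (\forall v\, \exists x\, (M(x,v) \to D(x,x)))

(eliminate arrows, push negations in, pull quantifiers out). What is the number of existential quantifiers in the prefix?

1

First replace A → B with ¬A ∨ B.
  \neg (\exists u\, D(u,u)) \land (\forall v\, \exists x\, (\neg M(x,v) \lor D(x,x)))
Drive negations inward (¬∀x A ≡ ∃x ¬A, ¬∃x A ≡ ∀x ¬A, De Morgan for ∧/∨):
  (\forall u\, \neg D(u,u)) \land (\forall v\, \exists x\, (\neg M(x,v) \lor D(x,x)))
All bound variables are already distinct, so no renaming is needed.
Finally move all quantifiers to the prefix:
  \forall u\, \forall v\, \exists x\, (\neg D(u,u) \land (\neg M(x,v) \lor D(x,x)))
The prefix is \forall u \forall v \exists x: 2 universal, 1 existential.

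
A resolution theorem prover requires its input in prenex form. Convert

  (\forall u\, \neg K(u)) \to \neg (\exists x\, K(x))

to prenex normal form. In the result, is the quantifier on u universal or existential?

Rewrite implications/biconditionals: A → B as ¬A ∨ B.
  \neg (\forall u\, \neg K(u)) \lor \neg (\exists x\, K(x))
Move each ¬ inward, flipping quantifiers it crosses:
  (\exists u\, K(u)) \lor (\forall x\, \neg K(x))
All bound variables are already distinct, so no renaming is needed.
Finally move all quantifiers to the prefix:
  \exists u\, \forall x\, (K(u) \lor \neg K(x))
The quantifier \forall u sits under an odd number of negations (counting the antecedent side of each →), so it flips to \exists u.

existential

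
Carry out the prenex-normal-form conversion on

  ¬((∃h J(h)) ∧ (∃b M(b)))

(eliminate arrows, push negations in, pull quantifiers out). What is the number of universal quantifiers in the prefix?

2

Move each ¬ inward, flipping quantifiers it crosses:
  (∀h ¬J(h)) ∨ (∀b ¬M(b))
Extract every quantifier outward, since the variables are now distinct and don't occur free across branches:
  ∀h ∀b (¬J(h) ∨ ¬M(b))
The prefix is ∀h ∀b: 2 universal, 0 existential.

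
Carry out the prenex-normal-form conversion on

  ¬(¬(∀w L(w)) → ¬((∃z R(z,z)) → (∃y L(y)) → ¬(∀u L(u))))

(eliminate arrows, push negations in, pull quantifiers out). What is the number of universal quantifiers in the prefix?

2

Rewrite implications/biconditionals: A → B as ¬A ∨ B.
  ¬(¬¬(∀w L(w)) ∨ ¬(¬(∃z R(z,z)) ∨ ¬(∃y L(y)) ∨ ¬(∀u L(u))))
Move each ¬ inward, flipping quantifiers it crosses:
  (∃w ¬L(w)) ∧ ((∀z ¬R(z,z)) ∨ (∀y ¬L(y)) ∨ (∃u ¬L(u)))
All bound variables are already distinct, so no renaming is needed.
Pull the quantifiers to the front (each side's bound variable is not free in the other side):
  ∃w ∀z ∀y ∃u (¬L(w) ∧ (¬R(z,z) ∨ ¬L(y) ∨ ¬L(u)))
The prefix is ∃w ∀z ∀y ∃u: 2 universal, 2 existential.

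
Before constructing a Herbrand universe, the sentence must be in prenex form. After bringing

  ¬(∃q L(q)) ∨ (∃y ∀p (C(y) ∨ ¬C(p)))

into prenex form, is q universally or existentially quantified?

universal

Move each ¬ inward, flipping quantifiers it crosses:
  (∀q ¬L(q)) ∨ (∃y ∀p (C(y) ∨ ¬C(p)))
All bound variables are already distinct, so no renaming is needed.
Extract every quantifier outward, since the variables are now distinct and don't occur free across branches:
  ∀q ∃y ∀p (¬L(q) ∨ C(y) ∨ ¬C(p))
The quantifier ∃q sits under an odd number of negations, so it flips to ∀q.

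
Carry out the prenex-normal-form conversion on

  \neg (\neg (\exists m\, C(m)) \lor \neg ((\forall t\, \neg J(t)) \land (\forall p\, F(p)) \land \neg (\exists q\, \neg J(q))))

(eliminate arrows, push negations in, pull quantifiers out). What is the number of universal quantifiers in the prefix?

Push ¬ through the quantifiers and connectives to reach negation normal form:
  (\exists m\, C(m)) \land (\forall t\, \neg J(t)) \land (\forall p\, F(p)) \land (\forall q\, J(q))
All bound variables are already distinct, so no renaming is needed.
Pull the quantifiers to the front (each side's bound variable is not free in the other side):
  \exists m\, \forall t\, \forall p\, \forall q\, (C(m) \land \neg J(t) \land F(p) \land J(q))
The prefix is \exists m \forall t \forall p \forall q: 3 universal, 1 existential.

3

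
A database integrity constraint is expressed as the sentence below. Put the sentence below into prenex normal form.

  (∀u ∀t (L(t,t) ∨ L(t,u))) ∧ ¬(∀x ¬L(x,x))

∀u ∀t ∃x ((L(t,t) ∨ L(t,u)) ∧ L(x,x))

Push ¬ through the quantifiers and connectives to reach negation normal form:
  (∀u ∀t (L(t,t) ∨ L(t,u))) ∧ (∃x L(x,x))
All bound variables are already distinct, so no renaming is needed.
Extract every quantifier outward, since the variables are now distinct and don't occur free across branches:
  ∀u ∀t ∃x ((L(t,t) ∨ L(t,u)) ∧ L(x,x))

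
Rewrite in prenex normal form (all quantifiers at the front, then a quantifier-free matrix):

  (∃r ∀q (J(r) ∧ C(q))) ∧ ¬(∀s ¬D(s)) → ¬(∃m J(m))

First replace A → B with ¬A ∨ B.
  ¬((∃r ∀q (J(r) ∧ C(q))) ∧ ¬(∀s ¬D(s))) ∨ ¬(∃m J(m))
Move each ¬ inward, flipping quantifiers it crosses:
  (∀r ∃q (¬J(r) ∨ ¬C(q))) ∨ (∀s ¬D(s)) ∨ (∀m ¬J(m))
All bound variables are already distinct, so no renaming is needed.
Finally move all quantifiers to the prefix:
  ∀r ∃q ∀s ∀m (¬J(r) ∨ ¬C(q) ∨ ¬D(s) ∨ ¬J(m))

∀r ∃q ∀s ∀m (¬J(r) ∨ ¬C(q) ∨ ¬D(s) ∨ ¬J(m))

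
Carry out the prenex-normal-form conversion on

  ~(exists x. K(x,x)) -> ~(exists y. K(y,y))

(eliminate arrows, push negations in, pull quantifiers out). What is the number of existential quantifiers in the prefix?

1

Eliminate → and ↔ using ¬ and ∨.
  ~~(exists x. K(x,x)) | ~(exists y. K(y,y))
Move each ¬ inward, flipping quantifiers it crosses:
  (exists x. K(x,x)) | (forall y. ~K(y,y))
All bound variables are already distinct, so no renaming is needed.
Finally move all quantifiers to the prefix:
  exists x. forall y. (K(x,x) | ~K(y,y))
The prefix is exists x forall y: 1 universal, 1 existential.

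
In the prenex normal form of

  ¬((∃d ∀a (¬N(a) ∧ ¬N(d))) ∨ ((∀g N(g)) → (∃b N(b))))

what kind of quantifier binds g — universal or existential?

Rewrite implications/biconditionals: A → B as ¬A ∨ B.
  ¬((∃d ∀a (¬N(a) ∧ ¬N(d))) ∨ ¬(∀g N(g)) ∨ (∃b N(b)))
Drive negations inward (¬∀x A ≡ ∃x ¬A, ¬∃x A ≡ ∀x ¬A, De Morgan for ∧/∨):
  (∀d ∃a (N(a) ∨ N(d))) ∧ (∀g N(g)) ∧ (∀b ¬N(b))
Finally move all quantifiers to the prefix:
  ∀d ∃a ∀g ∀b ((N(a) ∨ N(d)) ∧ N(g) ∧ ¬N(b))
The quantifier ∀g sits under an even number of negations (counting the antecedent side of each →), so it remains universal.

universal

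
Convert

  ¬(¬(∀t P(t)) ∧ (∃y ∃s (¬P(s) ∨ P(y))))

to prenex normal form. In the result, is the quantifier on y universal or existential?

Push ¬ through the quantifiers and connectives to reach negation normal form:
  (∀t P(t)) ∨ (∀y ∀s (P(s) ∧ ¬P(y)))
Finally move all quantifiers to the prefix:
  ∀t ∀y ∀s (P(t) ∨ P(s) ∧ ¬P(y))
The quantifier ∃y sits under an odd number of negations, so it flips to ∀y.

universal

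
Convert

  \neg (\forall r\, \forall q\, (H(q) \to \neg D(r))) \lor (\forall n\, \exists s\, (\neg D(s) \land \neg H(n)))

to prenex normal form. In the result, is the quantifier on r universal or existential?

existential

Rewrite implications/biconditionals: A → B as ¬A ∨ B.
  \neg (\forall r\, \forall q\, (\neg H(q) \lor \neg D(r))) \lor (\forall n\, \exists s\, (\neg D(s) \land \neg H(n)))
Drive negations inward (¬∀x A ≡ ∃x ¬A, ¬∃x A ≡ ∀x ¬A, De Morgan for ∧/∨):
  (\exists r\, \exists q\, (H(q) \land D(r))) \lor (\forall n\, \exists s\, (\neg D(s) \land \neg H(n)))
All bound variables are already distinct, so no renaming is needed.
Extract every quantifier outward, since the variables are now distinct and don't occur free across branches:
  \exists r\, \exists q\, \forall n\, \exists s\, (H(q) \land D(r) \lor \neg D(s) \land \neg H(n))
The quantifier \forall r sits under an odd number of negations (counting the antecedent side of each →), so it flips to \exists r.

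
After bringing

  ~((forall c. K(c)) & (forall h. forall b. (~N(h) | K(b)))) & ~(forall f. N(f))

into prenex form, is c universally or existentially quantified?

Move each ¬ inward, flipping quantifiers it crosses:
  ((exists c. ~K(c)) | (exists h. exists b. (N(h) & ~K(b)))) & (exists f. ~N(f))
All bound variables are already distinct, so no renaming is needed.
Pull the quantifiers to the front (each side's bound variable is not free in the other side):
  exists c. exists h. exists b. exists f. ((~K(c) | N(h) & ~K(b)) & ~N(f))
The quantifier forall c sits under an odd number of negations, so it flips to exists c.

existential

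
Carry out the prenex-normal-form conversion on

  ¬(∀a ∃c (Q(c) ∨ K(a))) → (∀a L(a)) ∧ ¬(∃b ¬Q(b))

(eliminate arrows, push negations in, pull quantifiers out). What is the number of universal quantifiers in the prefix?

3

First replace A → B with ¬A ∨ B.
  ¬¬(∀a ∃c (Q(c) ∨ K(a))) ∨ (∀a L(a)) ∧ ¬(∃b ¬Q(b))
Drive negations inward (¬∀x A ≡ ∃x ¬A, ¬∃x A ≡ ∀x ¬A, De Morgan for ∧/∨):
  (∀a ∃c (Q(c) ∨ K(a))) ∨ (∀a L(a)) ∧ (∀b Q(b))
Give each quantifier a distinct variable: a↦u1.
  (∀a ∃c (Q(c) ∨ K(a))) ∨ (∀u1 L(u1)) ∧ (∀b Q(b))
Pull the quantifiers to the front (each side's bound variable is not free in the other side):
  ∀a ∃c ∀u1 ∀b (Q(c) ∨ K(a) ∨ L(u1) ∧ Q(b))
The prefix is ∀a ∃c ∀u1 ∀b: 3 universal, 1 existential.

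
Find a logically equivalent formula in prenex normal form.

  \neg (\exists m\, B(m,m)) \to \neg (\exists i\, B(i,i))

\exists m\, \forall i\, (B(m,m) \lor \neg B(i,i))

Eliminate → and ↔ using ¬ and ∨.
  \neg \neg (\exists m\, B(m,m)) \lor \neg (\exists i\, B(i,i))
Push ¬ through the quantifiers and connectives to reach negation normal form:
  (\exists m\, B(m,m)) \lor (\forall i\, \neg B(i,i))
All bound variables are already distinct, so no renaming is needed.
Pull the quantifiers to the front (each side's bound variable is not free in the other side):
  \exists m\, \forall i\, (B(m,m) \lor \neg B(i,i))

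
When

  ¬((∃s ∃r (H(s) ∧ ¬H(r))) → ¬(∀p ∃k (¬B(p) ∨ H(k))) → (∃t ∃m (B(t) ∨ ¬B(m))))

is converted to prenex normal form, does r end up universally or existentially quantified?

Rewrite implications/biconditionals: A → B as ¬A ∨ B.
  ¬(¬(∃s ∃r (H(s) ∧ ¬H(r))) ∨ ¬¬(∀p ∃k (¬B(p) ∨ H(k))) ∨ (∃t ∃m (B(t) ∨ ¬B(m))))
Push ¬ through the quantifiers and connectives to reach negation normal form:
  (∃s ∃r (H(s) ∧ ¬H(r))) ∧ (∃p ∀k (B(p) ∧ ¬H(k))) ∧ (∀t ∀m (¬B(t) ∧ B(m)))
All bound variables are already distinct, so no renaming is needed.
Pull the quantifiers to the front (each side's bound variable is not free in the other side):
  ∃s ∃r ∃p ∀k ∀t ∀m (H(s) ∧ ¬H(r) ∧ B(p) ∧ ¬H(k) ∧ ¬B(t) ∧ B(m))
The quantifier ∃r sits under an even number of negations (counting the antecedent side of each →), so it remains existential.

existential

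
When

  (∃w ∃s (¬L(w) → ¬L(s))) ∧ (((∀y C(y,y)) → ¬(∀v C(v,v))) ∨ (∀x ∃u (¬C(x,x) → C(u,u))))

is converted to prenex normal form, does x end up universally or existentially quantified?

Rewrite implications/biconditionals: A → B as ¬A ∨ B.
  (∃w ∃s (¬¬L(w) ∨ ¬L(s))) ∧ (¬(∀y C(y,y)) ∨ ¬(∀v C(v,v)) ∨ (∀x ∃u (¬¬C(x,x) ∨ C(u,u))))
Push ¬ through the quantifiers and connectives to reach negation normal form:
  (∃w ∃s (L(w) ∨ ¬L(s))) ∧ ((∃y ¬C(y,y)) ∨ (∃v ¬C(v,v)) ∨ (∀x ∃u (C(x,x) ∨ C(u,u))))
All bound variables are already distinct, so no renaming is needed.
Pull the quantifiers to the front (each side's bound variable is not free in the other side):
  ∃w ∃s ∃y ∃v ∀x ∃u ((L(w) ∨ ¬L(s)) ∧ (¬C(y,y) ∨ ¬C(v,v) ∨ C(x,x) ∨ C(u,u)))
The quantifier ∀x sits under an even number of negations (counting the antecedent side of each →), so it remains universal.

universal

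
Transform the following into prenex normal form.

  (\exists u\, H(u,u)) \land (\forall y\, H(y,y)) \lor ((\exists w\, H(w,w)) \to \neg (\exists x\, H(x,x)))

\exists u\, \forall y\, \forall w\, \forall x\, (H(u,u) \land H(y,y) \lor \neg H(w,w) \lor \neg H(x,x))

Eliminate → and ↔ using ¬ and ∨.
  (\exists u\, H(u,u)) \land (\forall y\, H(y,y)) \lor \neg (\exists w\, H(w,w)) \lor \neg (\exists x\, H(x,x))
Drive negations inward (¬∀x A ≡ ∃x ¬A, ¬∃x A ≡ ∀x ¬A, De Morgan for ∧/∨):
  (\exists u\, H(u,u)) \land (\forall y\, H(y,y)) \lor (\forall w\, \neg H(w,w)) \lor (\forall x\, \neg H(x,x))
All bound variables are already distinct, so no renaming is needed.
Finally move all quantifiers to the prefix:
  \exists u\, \forall y\, \forall w\, \forall x\, (H(u,u) \land H(y,y) \lor \neg H(w,w) \lor \neg H(x,x))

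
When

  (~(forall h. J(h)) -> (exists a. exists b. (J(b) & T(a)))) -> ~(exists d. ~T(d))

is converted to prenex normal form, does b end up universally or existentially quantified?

Eliminate → and ↔ using ¬ and ∨.
  ~(~~(forall h. J(h)) | (exists a. exists b. (J(b) & T(a)))) | ~(exists d. ~T(d))
Push ¬ through the quantifiers and connectives to reach negation normal form:
  (exists h. ~J(h)) & (forall a. forall b. (~J(b) | ~T(a))) | (forall d. T(d))
All bound variables are already distinct, so no renaming is needed.
Pull the quantifiers to the front (each side's bound variable is not free in the other side):
  exists h. forall a. forall b. forall d. (~J(h) & (~J(b) | ~T(a)) | T(d))
The quantifier exists b sits under an odd number of negations (counting the antecedent side of each →), so it flips to forall b.

universal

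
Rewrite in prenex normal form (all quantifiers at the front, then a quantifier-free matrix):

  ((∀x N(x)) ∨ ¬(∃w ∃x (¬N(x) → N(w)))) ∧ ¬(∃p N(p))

First replace A → B with ¬A ∨ B.
  ((∀x N(x)) ∨ ¬(∃w ∃x (¬¬N(x) ∨ N(w)))) ∧ ¬(∃p N(p))
Drive negations inward (¬∀x A ≡ ∃x ¬A, ¬∃x A ≡ ∀x ¬A, De Morgan for ∧/∨):
  ((∀x N(x)) ∨ (∀w ∀x (¬N(x) ∧ ¬N(w)))) ∧ (∀p ¬N(p))
Standardize variables apart so no two quantifiers bind the same name: x↦z1.
  ((∀x N(x)) ∨ (∀w ∀z1 (¬N(z1) ∧ ¬N(w)))) ∧ (∀p ¬N(p))
Pull the quantifiers to the front (each side's bound variable is not free in the other side):
  ∀x ∀w ∀z1 ∀p ((N(x) ∨ ¬N(z1) ∧ ¬N(w)) ∧ ¬N(p))

∀x ∀w ∀z1 ∀p ((N(x) ∨ ¬N(z1) ∧ ¬N(w)) ∧ ¬N(p))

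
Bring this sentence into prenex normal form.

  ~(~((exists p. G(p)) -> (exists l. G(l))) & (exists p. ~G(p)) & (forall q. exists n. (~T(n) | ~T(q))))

First replace A → B with ¬A ∨ B.
  ~(~(~(exists p. G(p)) | (exists l. G(l))) & (exists p. ~G(p)) & (forall q. exists n. (~T(n) | ~T(q))))
Push ¬ through the quantifiers and connectives to reach negation normal form:
  (forall p. ~G(p)) | (exists l. G(l)) | (forall p. G(p)) | (exists q. forall n. (T(n) & T(q)))
Give each quantifier a distinct variable: p↦z1.
  (forall p. ~G(p)) | (exists l. G(l)) | (forall z1. G(z1)) | (exists q. forall n. (T(n) & T(q)))
Finally move all quantifiers to the prefix:
  forall p. exists l. forall z1. exists q. forall n. (~G(p) | G(l) | G(z1) | T(n) & T(q))

forall p. exists l. forall z1. exists q. forall n. (~G(p) | G(l) | G(z1) | T(n) & T(q))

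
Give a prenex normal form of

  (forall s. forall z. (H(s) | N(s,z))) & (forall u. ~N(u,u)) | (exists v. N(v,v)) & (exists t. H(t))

forall s. forall z. forall u. exists v. exists t. ((H(s) | N(s,z)) & ~N(u,u) | N(v,v) & H(t))

All bound variables are already distinct, so no renaming is needed.
Finally move all quantifiers to the prefix:
  forall s. forall z. forall u. exists v. exists t. ((H(s) | N(s,z)) & ~N(u,u) | N(v,v) & H(t))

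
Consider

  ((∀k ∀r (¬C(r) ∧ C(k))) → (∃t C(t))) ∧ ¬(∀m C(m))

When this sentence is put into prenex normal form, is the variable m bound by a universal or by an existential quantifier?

existential

Rewrite implications/biconditionals: A → B as ¬A ∨ B.
  (¬(∀k ∀r (¬C(r) ∧ C(k))) ∨ (∃t C(t))) ∧ ¬(∀m C(m))
Drive negations inward (¬∀x A ≡ ∃x ¬A, ¬∃x A ≡ ∀x ¬A, De Morgan for ∧/∨):
  ((∃k ∃r (C(r) ∨ ¬C(k))) ∨ (∃t C(t))) ∧ (∃m ¬C(m))
All bound variables are already distinct, so no renaming is needed.
Finally move all quantifiers to the prefix:
  ∃k ∃r ∃t ∃m ((C(r) ∨ ¬C(k) ∨ C(t)) ∧ ¬C(m))
The quantifier ∀m sits under an odd number of negations (counting the antecedent side of each →), so it flips to ∃m.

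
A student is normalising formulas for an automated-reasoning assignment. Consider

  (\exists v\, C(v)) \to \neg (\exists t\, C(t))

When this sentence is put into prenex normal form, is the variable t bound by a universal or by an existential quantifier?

universal

Rewrite implications/biconditionals: A → B as ¬A ∨ B.
  \neg (\exists v\, C(v)) \lor \neg (\exists t\, C(t))
Push ¬ through the quantifiers and connectives to reach negation normal form:
  (\forall v\, \neg C(v)) \lor (\forall t\, \neg C(t))
All bound variables are already distinct, so no renaming is needed.
Finally move all quantifiers to the prefix:
  \forall v\, \forall t\, (\neg C(v) \lor \neg C(t))
The quantifier \exists t sits under an odd number of negations (counting the antecedent side of each →), so it flips to \forall t.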